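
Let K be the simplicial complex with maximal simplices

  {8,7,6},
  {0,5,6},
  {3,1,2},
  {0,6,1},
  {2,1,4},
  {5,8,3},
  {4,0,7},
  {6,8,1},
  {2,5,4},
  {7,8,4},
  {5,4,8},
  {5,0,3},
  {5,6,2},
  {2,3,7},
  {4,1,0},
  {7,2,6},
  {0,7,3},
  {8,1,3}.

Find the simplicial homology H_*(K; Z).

Fix the vertex order 0 < 1 < 2 < 3 < 4 < 5 < 6 < 7 < 8 and write every simplex with vertices in increasing order. Then dim K = 2 and the simplices of K are:

  0-simplices (9): [0], [1], [2], [3], [4], [5], [6], [7], [8]
  1-simplices (27): (27 of them)
  2-simplices (18): [0,1,4], [0,1,6], [0,3,5], [0,3,7], [0,4,7], [0,5,6], [1,2,3], [1,2,4], [1,3,8], [1,6,8], [2,3,7], [2,4,5], [2,5,6], [2,6,7], [3,5,8], [4,5,8], [4,7,8], [6,7,8]

Hence C_0 ≅ Z^9, C_1 ≅ Z^27, C_2 ≅ Z^18.

Boundary ∂_1: C_1 → C_0 sends each edge [p,q] (with p < q) to q − p.
The resulting 9×27 matrix has rank 8, and its Smith normal form has invariant factors (1,1,1,1,1,1,1,1).

Boundary ∂_2: C_2 → C_1 maps a triangle to the signed sum of its edges. For instance
  ∂[0,3,5] = [3,5] − [0,5] + [0,3],
  ∂[0,3,7] = [3,7] − [0,7] + [0,3].
As a 27×18 matrix over Z this has rank 17, with invariant factors (1,1,1,1,1,1,1,1,1,1,1,1,1,1,1,1,1).

Now H_k = ker ∂_k / im ∂_{k+1}, so:

  H_0: rank C_0 − rank ∂_1 = 9 − 8 = 1, and the invariant factors of ∂_1 are all 1, so H_0 = Z.
  H_1: rank ker ∂_1 − rank ∂_2 = (27 − 8) − 17 = 2, and the invariant factors of ∂_2 are all 1, so H_1 = Z^2.
  H_2: rank ker ∂_2 − rank ∂_3 = (18 − 17) − 0 = 1, and there is no ∂_3, so H_2 = Z.

(K is a triangulation of the torus T^2.)

H_0 = Z,  H_1 = Z^2,  H_2 = Z.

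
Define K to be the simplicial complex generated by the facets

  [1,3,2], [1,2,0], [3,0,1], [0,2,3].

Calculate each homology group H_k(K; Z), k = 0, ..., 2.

K has 4 vertices, 6 edges, 4 triangles.
rank ∂_0 = 0, rank ∂_1 = 3 ⇒ b_0 = 4 − 0 − 3 = 1; all invariant factors of ∂_1 are 1 so no torsion. So H_0 ≅ Z.
rank ∂_1 = 3, rank ∂_2 = 3 ⇒ b_1 = 6 − 3 − 3 = 0; all invariant factors of ∂_2 are 1 so no torsion. So H_1 ≅ 0.
rank ∂_2 = 3, rank ∂_3 = 0 ⇒ b_2 = 4 − 3 − 0 = 1. So H_2 ≅ Z.

H_0 ≅ Z,  H_1 = 0,  H_2 ≅ Z.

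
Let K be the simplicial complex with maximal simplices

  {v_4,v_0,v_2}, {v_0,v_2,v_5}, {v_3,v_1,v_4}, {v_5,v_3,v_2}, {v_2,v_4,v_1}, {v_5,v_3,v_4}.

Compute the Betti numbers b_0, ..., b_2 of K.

b_0 = 1, b_1 = 1, b_2 = 0.

K has 6 vertices, 12 edges, 6 triangles.
rank ∂_0 = 0, rank ∂_1 = 5 ⇒ b_0 = 6 − 0 − 5 = 1; all invariant factors of ∂_1 are 1 so no torsion. So H_0 ≅ Z.
rank ∂_1 = 5, rank ∂_2 = 6 ⇒ b_1 = 12 − 5 − 6 = 1; all invariant factors of ∂_2 are 1 so no torsion. So H_1 ≅ Z.
rank ∂_2 = 6, rank ∂_3 = 0 ⇒ b_2 = 6 − 6 − 0 = 0. So H_2 ≅ 0.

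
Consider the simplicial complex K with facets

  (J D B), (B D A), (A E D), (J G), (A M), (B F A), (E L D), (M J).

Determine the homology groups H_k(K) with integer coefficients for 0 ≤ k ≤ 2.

H_0 ≅ Z,  H_1 ≅ Z,  H_2 = 0.

We work with the vertex ordering A < B < D < E < F < G < J < L < M. The simplices of K, each written with vertices in increasing order, are:

  0-simplices (9): A, B, D, E, F, G, J, L, M
  1-simplices (14): AB, AD, AE, AF, AM, BD, BF, BJ, DE, DJ, DL, EL, GJ, JM
  2-simplices (5): ABD, ABF, ADE, BDJ, DEL

Hence C_0 ≅ Z^9, C_1 ≅ Z^14, C_2 ≅ Z^5.

The boundary map ∂_1: C_1 → C_0 maps an edge to its endpoints' difference, ∂[p,q] = q − p. For instance
  ∂DJ = J − D.
The 9×14 boundary matrix has rank 8 and Smith normal form diag(1,1,1,1,1,1,1,1).

The boundary map ∂_2: C_2 → C_1 maps a triangle to the signed sum of its edges. For instance
  ∂ABD = BD − AD + AB,
  ∂DEL = EL − DL + DE.
The resulting 14×5 matrix has rank 5, and its Smith normal form has invariant factors (1,1,1,1,1).

Now H_k = ker ∂_k / im ∂_{k+1}, so:

  H_0: rank C_0 − rank ∂_1 = 9 − 8 = 1, and the invariant factors of ∂_1 are all 1, so H_0 = Z.
  H_1: rank ker ∂_1 − rank ∂_2 = (14 − 8) − 5 = 1, and the invariant factors of ∂_2 are all 1, so H_1 = Z.
  H_2: rank ker ∂_2 − rank ∂_3 = (5 − 5) − 0 = 0, and there is no ∂_3, so H_2 = 0.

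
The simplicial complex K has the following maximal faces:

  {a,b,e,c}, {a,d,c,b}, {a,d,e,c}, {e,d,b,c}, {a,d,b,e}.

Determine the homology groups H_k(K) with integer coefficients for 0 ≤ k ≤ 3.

H_0 = Z,  H_1 = 0,  H_2 = 0,  H_3 = Z.

Fix the vertex order a < b < c < d < e and write every simplex with vertices in increasing order. Then dim K = 3 and the simplices of K are:

  0-simplices (5): a, b, c, d, e
  1-simplices (10): ab, ac, ad, ae, bc, bd, be, cd, ce, de
  2-simplices (10): abc, abd, abe, acd, ace, ade, bcd, bce, bde, cde
  3-simplices (5): abcd, abce, abde, acde, bcde

Hence C_0 ≅ Z^5, C_1 ≅ Z^10, C_2 ≅ Z^10, C_3 ≅ Z^5.

The boundary map ∂_1: C_1 → C_0 is given by ∂[p,q] = [q] − [p].
The resulting 5×10 matrix has rank 4, and its Smith normal form has invariant factors (1,1,1,1).

Boundary ∂_2: C_2 → C_1 sends each 2-simplex [p,q,r] to [q,r] − [p,r] + [p,q]. For instance
  ∂abd = bd − ad + ab,
  ∂bce = ce − be + bc.
The 10×10 boundary matrix has rank 6 and Smith normal form diag(1,1,1,1,1,1).

∂_3: C_3 → C_2 sends each 3-simplex σ to the alternating sum Σ_i (−1)^i (σ with its i-th vertex removed). For instance
  ∂abce = bce − ace + abe − abc,
  ∂abcd = bcd − acd + abd − abc.
This gives a 10×5 integer matrix of rank 4; reducing to Smith normal form yields diagonal entries (1,1,1,1).

Computing H_k = (kernel of ∂_k) / (image of ∂_{k+1}):

  H_0: rank C_0 − rank ∂_1 = 5 − 4 = 1, and the invariant factors of ∂_1 are all 1, so H_0 ≅ Z.
  H_1: rank ker ∂_1 − rank ∂_2 = (10 − 4) − 6 = 0, and the invariant factors of ∂_2 are all 1, so H_1 ≅ 0.
  H_2: rank ker ∂_2 − rank ∂_3 = (10 − 6) − 4 = 0, and the invariant factors of ∂_3 are all 1, so H_2 ≅ 0.
  H_3: rank ker ∂_3 − rank ∂_4 = (5 − 4) − 0 = 1, and there is no ∂_4, so H_3 ≅ Z.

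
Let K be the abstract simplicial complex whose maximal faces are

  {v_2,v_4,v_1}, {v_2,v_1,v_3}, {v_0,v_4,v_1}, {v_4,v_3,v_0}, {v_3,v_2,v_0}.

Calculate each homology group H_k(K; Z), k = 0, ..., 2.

H_0 = Z,  H_1 = Z,  H_2 = 0.

K has 5 vertices, 10 edges, 5 triangles.
rank ∂_0 = 0, rank ∂_1 = 4 ⇒ b_0 = 5 − 0 − 4 = 1; all invariant factors of ∂_1 are 1 so no torsion. So H_0 ≅ Z.
rank ∂_1 = 4, rank ∂_2 = 5 ⇒ b_1 = 10 − 4 − 5 = 1; all invariant factors of ∂_2 are 1 so no torsion. So H_1 ≅ Z.
rank ∂_2 = 5, rank ∂_3 = 0 ⇒ b_2 = 5 − 5 − 0 = 0. So H_2 ≅ 0.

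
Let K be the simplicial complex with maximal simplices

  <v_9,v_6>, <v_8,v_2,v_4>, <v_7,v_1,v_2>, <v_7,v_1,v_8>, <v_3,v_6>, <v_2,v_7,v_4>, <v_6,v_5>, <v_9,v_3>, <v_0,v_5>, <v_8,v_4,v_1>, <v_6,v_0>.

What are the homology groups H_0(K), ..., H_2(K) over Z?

H_0 ≅ Z^2,  H_1 ≅ Z^3,  H_2 = 0.

Fix the vertex order v_0 < v_1 < v_2 < v_3 < v_4 < v_5 < v_6 < v_7 < v_8 < v_9 and write every simplex with vertices in increasing order. Then dim K = 2 and the simplices of K are:

  0-simplices (10): [v_0], [v_1], [v_2], [v_3], [v_4], [v_5], [v_6], [v_7], [v_8], [v_9]
  1-simplices (16): (16 of them)
  2-simplices (5): [v_1,v_2,v_7], [v_1,v_4,v_8], [v_1,v_7,v_8], [v_2,v_4,v_7], [v_2,v_4,v_8]

so the chain groups are C_0 ≅ Z^10, C_1 ≅ Z^16, C_2 ≅ Z^5.

∂_1: C_1 → C_0 is given by ∂[p,q] = [q] − [p].
This gives a 10×16 integer matrix of rank 8; reducing to Smith normal form yields diagonal entries (1,1,1,1,1,1,1,1).

Boundary ∂_2: C_2 → C_1 maps a triangle to the signed sum of its edges. For instance
  ∂[v_1,v_7,v_8] = [v_7,v_8] − [v_1,v_8] + [v_1,v_7],
  ∂[v_1,v_2,v_7] = [v_2,v_7] − [v_1,v_7] + [v_1,v_2].
The resulting 16×5 matrix has rank 5, and its Smith normal form has invariant factors (1,1,1,1,1).

From H_k ≅ ker(∂_k) / im(∂_{k+1}) we obtain:

  H_0: rank C_0 − rank ∂_1 = 10 − 8 = 2, and the invariant factors of ∂_1 are all 1, so H_0 ≅ Z^2.
  H_1: rank ker ∂_1 − rank ∂_2 = (16 − 8) − 5 = 3, and the invariant factors of ∂_2 are all 1, so H_1 ≅ Z^3.
  H_2: rank ker ∂_2 − rank ∂_3 = (5 − 5) − 0 = 0, and there is no ∂_3, so H_2 ≅ 0.

(K is a triangulation of the disjoint union of the Möbius band and a wedge of 2 circles.)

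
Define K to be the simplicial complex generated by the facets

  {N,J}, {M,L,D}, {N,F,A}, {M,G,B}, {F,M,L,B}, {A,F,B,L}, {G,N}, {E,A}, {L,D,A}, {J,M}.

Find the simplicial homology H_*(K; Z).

H_0 = Z,  H_1 = Z^2,  H_2 = 0,  H_3 = 0.

K has 10 vertices, 20 edges, 11 triangles, 2 3-simplices.
rank ∂_0 = 0, rank ∂_1 = 9 ⇒ b_0 = 10 − 0 − 9 = 1; all invariant factors of ∂_1 are 1 so no torsion. So H_0 ≅ Z.
rank ∂_1 = 9, rank ∂_2 = 9 ⇒ b_1 = 20 − 9 − 9 = 2; all invariant factors of ∂_2 are 1 so no torsion. So H_1 ≅ Z^2.
rank ∂_2 = 9, rank ∂_3 = 2 ⇒ b_2 = 11 − 9 − 2 = 0; all invariant factors of ∂_3 are 1 so no torsion. So H_2 ≅ 0.
rank ∂_3 = 2, rank ∂_4 = 0 ⇒ b_3 = 2 − 2 − 0 = 0. So H_3 ≅ 0.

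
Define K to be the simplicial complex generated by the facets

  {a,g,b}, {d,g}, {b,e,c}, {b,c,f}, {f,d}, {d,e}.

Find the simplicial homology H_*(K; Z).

We work with the vertex ordering a < b < c < d < e < f < g. The simplices of K, each written with vertices in increasing order, are:

  0-simplices (7): a, b, c, d, e, f, g
  1-simplices (11): ab, ag, bc, be, bf, bg, ce, cf, de, df, dg
  2-simplices (3): abg, bce, bcf

so the chain groups are C_0 ≅ Z^7, C_1 ≅ Z^11, C_2 ≅ Z^3.

Boundary ∂_1: C_1 → C_0 maps an edge to its endpoints' difference, ∂[p,q] = q − p. For instance
  ∂de = e − d.
The 7×11 boundary matrix has rank 6 and Smith normal form diag(1,1,1,1,1,1).

∂_2: C_2 → C_1 maps a triangle to the signed sum of its edges. For instance
  ∂bcf = cf − bf + bc,
  ∂abg = bg − ag + ab.
The 11×3 boundary matrix has rank 3 and Smith normal form diag(1,1,1).

Reading off H_k = ker ∂_k / im ∂_{k+1}:

  H_0: rank C_0 − rank ∂_1 = 7 − 6 = 1, and the invariant factors of ∂_1 are all 1, so H_0 ≅ Z.
  H_1: rank ker ∂_1 − rank ∂_2 = (11 − 6) − 3 = 2, and the invariant factors of ∂_2 are all 1, so H_1 ≅ Z^2.
  H_2: rank ker ∂_2 − rank ∂_3 = (3 − 3) − 0 = 0, and there is no ∂_3, so H_2 ≅ 0.

As a check, the Euler characteristic is 7 − 11 + 3 = -1, which agrees with 1 − 2 + 0 = -1.

H_0 ≅ Z,  H_1 ≅ Z^2,  H_2 = 0.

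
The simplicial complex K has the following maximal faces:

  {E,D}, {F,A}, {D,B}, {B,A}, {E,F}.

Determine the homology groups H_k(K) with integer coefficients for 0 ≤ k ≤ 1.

We work with the vertex ordering A < B < D < E < F. The simplices of K, each written with vertices in increasing order, are:

  0-simplices (5): A, B, D, E, F
  1-simplices (5): AB, AF, BD, DE, EF

Hence C_0 ≅ Z^5, C_1 ≅ Z^5.

The boundary map ∂_1: C_1 → C_0 is given by ∂[p,q] = [q] − [p].
As a 5×5 matrix over Z this has rank 4, with invariant factors (1,1,1,1).

Computing H_k = (kernel of ∂_k) / (image of ∂_{k+1}):

  H_0: rank C_0 − rank ∂_1 = 5 − 4 = 1, and the invariant factors of ∂_1 are all 1, so H_0 ≅ Z.
  H_1: rank ker ∂_1 − rank ∂_2 = (5 − 4) − 0 = 1, and there is no ∂_2, so H_1 ≅ Z.

As a check, the Euler characteristic is 5 − 5 = 0, which agrees with 1 − 1 = 0.
(K is a triangulation of the circle S^1.)

H_0 = Z,  H_1 = Z.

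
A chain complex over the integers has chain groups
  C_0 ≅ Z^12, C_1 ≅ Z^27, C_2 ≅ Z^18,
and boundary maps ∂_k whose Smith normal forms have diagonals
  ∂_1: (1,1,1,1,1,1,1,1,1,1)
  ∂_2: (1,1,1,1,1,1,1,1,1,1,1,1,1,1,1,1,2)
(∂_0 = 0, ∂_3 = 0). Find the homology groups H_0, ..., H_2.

H_0: b_0 = 12 − 0 − 10 = 2; torsion from ∂_1 factors > 1: none. So H_0 = Z^2.
H_1: b_1 = 27 − 10 − 17 = 0; torsion from ∂_2 factors > 1: [2]. So H_1 = Z/2Z.
H_2: b_2 = 18 − 17 − 0 = 1; torsion from ∂_3 factors > 1: none. So H_2 = Z.

H_0 = Z^2,  H_1 = Z/2Z,  H_2 = Z.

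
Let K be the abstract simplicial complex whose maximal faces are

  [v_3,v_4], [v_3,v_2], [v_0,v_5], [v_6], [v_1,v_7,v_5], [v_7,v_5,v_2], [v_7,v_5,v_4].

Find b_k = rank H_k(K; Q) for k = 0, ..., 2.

b_0 = 2, b_1 = 1, b_2 = 0.

Fix the vertex order v_0 < v_1 < v_2 < v_3 < v_4 < v_5 < v_6 < v_7 and write every simplex with vertices in increasing order. Then dim K = 2 and the simplices of K are:

  0-simplices (8): [v_0], [v_1], [v_2], [v_3], [v_4], [v_5], [v_6], [v_7]
  1-simplices (10): [v_0,v_5], [v_1,v_5], [v_1,v_7], [v_2,v_3], [v_2,v_5], [v_2,v_7], [v_3,v_4], [v_4,v_5], [v_4,v_7], [v_5,v_7]
  2-simplices (3): [v_1,v_5,v_7], [v_2,v_5,v_7], [v_4,v_5,v_7]

Hence C_0 ≅ Z^8, C_1 ≅ Z^10, C_2 ≅ Z^3.

∂_1: C_1 → C_0 sends each edge [p,q] (with p < q) to q − p. For instance
  ∂[v_1,v_5] = [v_5] − [v_1].
This gives a 8×10 integer matrix of rank 6; reducing to Smith normal form yields diagonal entries (1,1,1,1,1,1).

∂_2: C_2 → C_1 acts by ∂[p,q,r] = [q,r] − [p,r] + [p,q]. For instance
  ∂[v_1,v_5,v_7] = [v_5,v_7] − [v_1,v_7] + [v_1,v_5],
  ∂[v_2,v_5,v_7] = [v_5,v_7] − [v_2,v_7] + [v_2,v_5].
This gives a 10×3 integer matrix of rank 3; reducing to Smith normal form yields diagonal entries (1,1,1).

From H_k ≅ ker(∂_k) / im(∂_{k+1}) we obtain:

  H_0: rank C_0 − rank ∂_1 = 8 − 6 = 2, and the invariant factors of ∂_1 are all 1, so H_0 ≅ Z^2.
  H_1: rank ker ∂_1 − rank ∂_2 = (10 − 6) − 3 = 1, and the invariant factors of ∂_2 are all 1, so H_1 ≅ Z.
  H_2: rank ker ∂_2 − rank ∂_3 = (3 − 3) − 0 = 0, and there is no ∂_3, so H_2 ≅ 0.

Hence the Betti numbers are b_0 = 2, b_1 = 1, b_2 = 0.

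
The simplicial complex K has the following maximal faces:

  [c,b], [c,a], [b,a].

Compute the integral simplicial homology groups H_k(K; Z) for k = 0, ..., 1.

H_0 ≅ Z,  H_1 ≅ Z.

Take the total order a < b < c on the vertex set. Then K (dimension 1) consists of the simplices:

  0-simplices (3): a, b, c
  1-simplices (3): ab, ac, bc

so the chain groups are C_0 ≅ Z^3, C_1 ≅ Z^3.

∂_1: C_1 → C_0 sends each edge [p,q] (with p < q) to q − p. For instance
  ∂ab = b − a.
As a 3×3 matrix over Z this has rank 2, with invariant factors (1,1).

Computing H_k = (kernel of ∂_k) / (image of ∂_{k+1}):

  H_0: rank C_0 − rank ∂_1 = 3 − 2 = 1, and the invariant factors of ∂_1 are all 1, so H_0 = Z.
  H_1: rank ker ∂_1 − rank ∂_2 = (3 − 2) − 0 = 1, and there is no ∂_2, so H_1 = Z.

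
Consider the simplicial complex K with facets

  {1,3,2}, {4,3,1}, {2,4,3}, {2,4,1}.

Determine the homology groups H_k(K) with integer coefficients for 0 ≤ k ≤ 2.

Take the total order 1 < 2 < 3 < 4 on the vertex set. Then K (dimension 2) consists of the simplices:

  0-simplices (4): [1], [2], [3], [4]
  1-simplices (6): [1,2], [1,3], [1,4], [2,3], [2,4], [3,4]
  2-simplices (4): [1,2,3], [1,2,4], [1,3,4], [2,3,4]

giving chain groups C_0 ≅ Z^4, C_1 ≅ Z^6, C_2 ≅ Z^4.

Boundary ∂_1: C_1 → C_0 is given by ∂[p,q] = [q] − [p].
The 4×6 boundary matrix has rank 3 and Smith normal form diag(1,1,1).

The boundary map ∂_2: C_2 → C_1 sends each 2-simplex [p,q,r] to [q,r] − [p,r] + [p,q]. For instance
  ∂[1,2,4] = [2,4] − [1,4] + [1,2],
  ∂[1,3,4] = [3,4] − [1,4] + [1,3].
As a 6×4 matrix over Z this has rank 3, with invariant factors (1,1,1).

From H_k ≅ ker(∂_k) / im(∂_{k+1}) we obtain:

  H_0: rank C_0 − rank ∂_1 = 4 − 3 = 1, and the invariant factors of ∂_1 are all 1, so H_0 = Z.
  H_1: rank ker ∂_1 − rank ∂_2 = (6 − 3) − 3 = 0, and the invariant factors of ∂_2 are all 1, so H_1 = 0.
  H_2: rank ker ∂_2 − rank ∂_3 = (4 − 3) − 0 = 1, and there is no ∂_3, so H_2 = Z.

As a check, the Euler characteristic is 4 − 6 + 4 = 2, which agrees with 1 − 0 + 1 = 2.
(K is a triangulation of the 2-sphere S^2.)

H_0 = Z,  H_1 = 0,  H_2 = Z.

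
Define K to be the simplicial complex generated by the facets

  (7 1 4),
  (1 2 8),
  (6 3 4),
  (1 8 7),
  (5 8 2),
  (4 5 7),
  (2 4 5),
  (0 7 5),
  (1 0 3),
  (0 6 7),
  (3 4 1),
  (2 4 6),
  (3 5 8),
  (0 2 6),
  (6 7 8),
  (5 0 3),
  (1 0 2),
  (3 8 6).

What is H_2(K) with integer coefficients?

H_2 ≅ Z.

Order the vertices as 0 < 1 < 2 < 3 < 4 < 5 < 6 < 7 < 8. Listing each simplex with vertices in this order, K has dimension 2 with simplices:

  0-simplices (9): [0], [1], [2], [3], [4], [5], [6], [7], [8]
  1-simplices (27): (27 of them)
  2-simplices (18): [0,1,2], [0,1,3], [0,2,6], [0,3,5], [0,5,7], [0,6,7], [1,2,8], [1,3,4], [1,4,7], [1,7,8], [2,4,5], [2,4,6], [2,5,8], [3,4,6], [3,5,8], [3,6,8], [4,5,7], [6,7,8]

so the chain groups are C_0 ≅ Z^9, C_1 ≅ Z^27, C_2 ≅ Z^18.

The boundary map ∂_1: C_1 → C_0 sends each edge [p,q] (with p < q) to q − p.
As a 9×27 matrix over Z this has rank 8, with invariant factors (1,1,1,1,1,1,1,1).

The boundary map ∂_2: C_2 → C_1 maps a triangle to the signed sum of its edges. For instance
  ∂[2,4,6] = [4,6] − [2,6] + [2,4],
  ∂[1,7,8] = [7,8] − [1,8] + [1,7].
The resulting 27×18 matrix has rank 17, and its Smith normal form has invariant factors (1,1,1,1,1,1,1,1,1,1,1,1,1,1,1,1,1).

Computing H_k = (kernel of ∂_k) / (image of ∂_{k+1}):

  H_2: rank ker ∂_2 − rank ∂_3 = (18 − 17) − 0 = 1, and there is no ∂_3, so H_2 = Z.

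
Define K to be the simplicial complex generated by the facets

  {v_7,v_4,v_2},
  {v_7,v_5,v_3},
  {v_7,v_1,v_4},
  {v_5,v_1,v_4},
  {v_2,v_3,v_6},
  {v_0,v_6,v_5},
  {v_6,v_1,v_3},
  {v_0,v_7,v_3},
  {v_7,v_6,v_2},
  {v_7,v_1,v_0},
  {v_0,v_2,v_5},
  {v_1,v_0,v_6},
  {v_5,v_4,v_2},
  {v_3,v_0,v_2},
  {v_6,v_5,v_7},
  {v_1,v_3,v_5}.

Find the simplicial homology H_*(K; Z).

Order the vertices as v_0 < v_1 < v_2 < v_3 < v_4 < v_5 < v_6 < v_7. Listing each simplex with vertices in this order, K has dimension 2 with simplices:

  0-simplices (8): [v_0], [v_1], [v_2], [v_3], [v_4], [v_5], [v_6], [v_7]
  1-simplices (24): (24 of them)
  2-simplices (16): (16 of them)

giving chain groups C_0 ≅ Z^8, C_1 ≅ Z^24, C_2 ≅ Z^16.

Boundary ∂_1: C_1 → C_0 maps an edge to its endpoints' difference, ∂[p,q] = q − p. For instance
  ∂[v_4,v_7] = [v_7] − [v_4].
As a 8×24 matrix over Z this has rank 7, with invariant factors (1,1,1,1,1,1,1).

Boundary ∂_2: C_2 → C_1 sends each 2-simplex [p,q,r] to [q,r] − [p,r] + [p,q]. For instance
  ∂[v_0,v_1,v_7] = [v_1,v_7] − [v_0,v_7] + [v_0,v_1],
  ∂[v_2,v_4,v_7] = [v_4,v_7] − [v_2,v_7] + [v_2,v_4].
The 24×16 boundary matrix has rank 15 and Smith normal form diag(1,1,1,1,1,1,1,1,1,1,1,1,1,1,1).

Reading off H_k = ker ∂_k / im ∂_{k+1}:

  H_0: rank C_0 − rank ∂_1 = 8 − 7 = 1, and the invariant factors of ∂_1 are all 1, so H_0 ≅ Z.
  H_1: rank ker ∂_1 − rank ∂_2 = (24 − 7) − 15 = 2, and the invariant factors of ∂_2 are all 1, so H_1 ≅ Z^2.
  H_2: rank ker ∂_2 − rank ∂_3 = (16 − 15) − 0 = 1, and there is no ∂_3, so H_2 ≅ Z.

H_0 ≅ Z,  H_1 ≅ Z^2,  H_2 ≅ Z.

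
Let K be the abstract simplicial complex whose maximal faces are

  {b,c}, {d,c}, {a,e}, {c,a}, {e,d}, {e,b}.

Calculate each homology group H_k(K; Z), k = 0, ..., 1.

H_0 = Z,  H_1 = Z^2.

We work with the vertex ordering a < b < c < d < e. The simplices of K, each written with vertices in increasing order, are:

  0-simplices (5): a, b, c, d, e
  1-simplices (6): ac, ae, bc, be, cd, de

Hence C_0 ≅ Z^5, C_1 ≅ Z^6.

Boundary ∂_1: C_1 → C_0 is given by ∂[p,q] = [q] − [p]. For instance
  ∂bc = c − b.
This gives a 5×6 integer matrix of rank 4; reducing to Smith normal form yields diagonal entries (1,1,1,1).

Now H_k = ker ∂_k / im ∂_{k+1}, so:

  H_0: rank C_0 − rank ∂_1 = 5 − 4 = 1, and the invariant factors of ∂_1 are all 1, so H_0 = Z.
  H_1: rank ker ∂_1 − rank ∂_2 = (6 − 4) − 0 = 2, and there is no ∂_2, so H_1 = Z^2.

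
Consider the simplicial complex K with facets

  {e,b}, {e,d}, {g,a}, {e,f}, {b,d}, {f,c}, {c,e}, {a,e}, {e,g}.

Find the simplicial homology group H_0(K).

Order the vertices as a < b < c < d < e < f < g. Listing each simplex with vertices in this order, K has dimension 1 with simplices:

  0-simplices (7): a, b, c, d, e, f, g
  1-simplices (9): ae, ag, bd, be, ce, cf, de, ef, eg

Hence C_0 ≅ Z^7, C_1 ≅ Z^9.

Boundary ∂_1: C_1 → C_0 is given by ∂[p,q] = [q] − [p]. For instance
  ∂de = e − d.
The 7×9 boundary matrix has rank 6 and Smith normal form diag(1,1,1,1,1,1).

Now H_k = ker ∂_k / im ∂_{k+1}, so:

  H_0: rank C_0 − rank ∂_1 = 7 − 6 = 1, and the invariant factors of ∂_1 are all 1, so H_0 = Z.

(K is a triangulation of a wedge of 3 circles.)

H_0 = Z.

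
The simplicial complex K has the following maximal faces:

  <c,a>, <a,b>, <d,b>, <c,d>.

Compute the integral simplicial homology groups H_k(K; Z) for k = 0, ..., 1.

H_0 ≅ Z,  H_1 ≅ Z.

Order the vertices as a < b < c < d. Listing each simplex with vertices in this order, K has dimension 1 with simplices:

  0-simplices (4): a, b, c, d
  1-simplices (4): ab, ac, bd, cd

Hence C_0 ≅ Z^4, C_1 ≅ Z^4.

The boundary map ∂_1: C_1 → C_0 is given by ∂[p,q] = [q] − [p]. For instance
  ∂bd = d − b.
This gives a 4×4 integer matrix of rank 3; reducing to Smith normal form yields diagonal entries (1,1,1).

Reading off H_k = ker ∂_k / im ∂_{k+1}:

  H_0: rank C_0 − rank ∂_1 = 4 − 3 = 1, and the invariant factors of ∂_1 are all 1, so H_0 = Z.
  H_1: rank ker ∂_1 − rank ∂_2 = (4 − 3) − 0 = 1, and there is no ∂_2, so H_1 = Z.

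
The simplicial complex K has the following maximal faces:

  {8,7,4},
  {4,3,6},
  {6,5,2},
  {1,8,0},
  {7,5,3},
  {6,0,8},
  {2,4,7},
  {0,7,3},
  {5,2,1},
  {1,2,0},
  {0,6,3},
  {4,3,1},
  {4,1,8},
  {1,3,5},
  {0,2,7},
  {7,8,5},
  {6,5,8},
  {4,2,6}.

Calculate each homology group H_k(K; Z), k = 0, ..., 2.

We work with the vertex ordering 0 < 1 < 2 < 3 < 4 < 5 < 6 < 7 < 8. The simplices of K, each written with vertices in increasing order, are:

  0-simplices (9): [0], [1], [2], [3], [4], [5], [6], [7], [8]
  1-simplices (27): (27 of them)
  2-simplices (18): [0,1,2], [0,1,8], [0,2,7], [0,3,6], [0,3,7], [0,6,8], [1,2,5], [1,3,4], [1,3,5], [1,4,8], [2,4,6], [2,4,7], [2,5,6], [3,4,6], [3,5,7], [4,7,8], [5,6,8], [5,7,8]

so the chain groups are C_0 ≅ Z^9, C_1 ≅ Z^27, C_2 ≅ Z^18.

Boundary ∂_1: C_1 → C_0 maps an edge to its endpoints' difference, ∂[p,q] = q − p. For instance
  ∂[2,5] = [5] − [2].
The resulting 9×27 matrix has rank 8, and its Smith normal form has invariant factors (1,1,1,1,1,1,1,1).

∂_2: C_2 → C_1 acts by ∂[p,q,r] = [q,r] − [p,r] + [p,q]. For instance
  ∂[4,7,8] = [7,8] − [4,8] + [4,7],
  ∂[0,1,8] = [1,8] − [0,8] + [0,1].
As a 27×18 matrix over Z this has rank 17, with invariant factors (1,1,1,1,1,1,1,1,1,1,1,1,1,1,1,1,1).

Now H_k = ker ∂_k / im ∂_{k+1}, so:

  H_0: rank C_0 − rank ∂_1 = 9 − 8 = 1, and the invariant factors of ∂_1 are all 1, so H_0 ≅ Z.
  H_1: rank ker ∂_1 − rank ∂_2 = (27 − 8) − 17 = 2, and the invariant factors of ∂_2 are all 1, so H_1 ≅ Z^2.
  H_2: rank ker ∂_2 − rank ∂_3 = (18 − 17) − 0 = 1, and there is no ∂_3, so H_2 ≅ Z.

H_0 ≅ Z,  H_1 ≅ Z^2,  H_2 ≅ Z.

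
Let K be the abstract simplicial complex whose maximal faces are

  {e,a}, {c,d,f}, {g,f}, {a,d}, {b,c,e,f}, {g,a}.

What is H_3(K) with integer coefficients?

H_3 = 0.

Fix the vertex order a < b < c < d < e < f < g and write every simplex with vertices in increasing order. Then dim K = 3 and the simplices of K are:

  0-simplices (7): a, b, c, d, e, f, g
  1-simplices (12): ad, ae, ag, bc, be, bf, cd, ce, cf, df, ef, fg
  2-simplices (5): bce, bcf, bef, cdf, cef
  3-simplices (1): bcef

Hence C_0 ≅ Z^7, C_1 ≅ Z^12, C_2 ≅ Z^5, C_3 ≅ Z^1.

The boundary map ∂_1: C_1 → C_0 sends each edge [p,q] (with p < q) to q − p. For instance
  ∂fg = g − f.
The 7×12 boundary matrix has rank 6 and Smith normal form diag(1,1,1,1,1,1).

Boundary ∂_2: C_2 → C_1 sends each 2-simplex [p,q,r] to [q,r] − [p,r] + [p,q]. For instance
  ∂cef = ef − cf + ce,
  ∂bef = ef − bf + be.
This gives a 12×5 integer matrix of rank 4; reducing to Smith normal form yields diagonal entries (1,1,1,1).

The boundary map ∂_3: C_3 → C_2 sends each 3-simplex σ to the alternating sum Σ_i (−1)^i (σ with its i-th vertex removed). For instance
  ∂bcef = cef − bef + bcf − bce.
The 5×1 boundary matrix has rank 1 and Smith normal form diag(1).

Computing H_k = (kernel of ∂_k) / (image of ∂_{k+1}):

  H_3: rank ker ∂_3 − rank ∂_4 = (1 − 1) − 0 = 0, and there is no ∂_4, so H_3 ≅ 0.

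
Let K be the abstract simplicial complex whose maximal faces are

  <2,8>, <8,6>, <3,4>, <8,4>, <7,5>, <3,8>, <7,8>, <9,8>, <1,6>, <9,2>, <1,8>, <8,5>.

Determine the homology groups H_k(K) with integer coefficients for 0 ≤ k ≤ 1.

H_0 = Z,  H_1 = Z^4.

Fix the vertex order 1 < 2 < 3 < 4 < 5 < 6 < 7 < 8 < 9 and write every simplex with vertices in increasing order. Then dim K = 1 and the simplices of K are:

  0-simplices (9): [1], [2], [3], [4], [5], [6], [7], [8], [9]
  1-simplices (12): [1,6], [1,8], [2,8], [2,9], [3,4], [3,8], [4,8], [5,7], [5,8], [6,8], [7,8], [8,9]

Hence C_0 ≅ Z^9, C_1 ≅ Z^12.

Boundary ∂_1: C_1 → C_0 maps an edge to its endpoints' difference, ∂[p,q] = q − p. For instance
  ∂[2,9] = [9] − [2].
As a 9×12 matrix over Z this has rank 8, with invariant factors (1,1,1,1,1,1,1,1).

Now H_k = ker ∂_k / im ∂_{k+1}, so:

  H_0: rank C_0 − rank ∂_1 = 9 − 8 = 1, and the invariant factors of ∂_1 are all 1, so H_0 = Z.
  H_1: rank ker ∂_1 − rank ∂_2 = (12 − 8) − 0 = 4, and there is no ∂_2, so H_1 = Z^4.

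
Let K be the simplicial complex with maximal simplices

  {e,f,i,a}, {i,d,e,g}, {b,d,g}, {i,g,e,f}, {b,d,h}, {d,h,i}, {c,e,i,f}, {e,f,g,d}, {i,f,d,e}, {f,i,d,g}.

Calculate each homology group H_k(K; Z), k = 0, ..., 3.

Take the total order a < b < c < d < e < f < g < h < i on the vertex set. Then K (dimension 3) consists of the simplices:

  0-simplices (9): a, b, c, d, e, f, g, h, i
  1-simplices (21): ae, af, ai, bd, bg, bh, ce, cf, ci, de, df, dg, dh, di, ef, eg, ei, fg, fi, gi, hi
  2-simplices (19): aef, aei, afi, bdg, bdh, cef, cei, cfi, def, deg, dei, dfg, dfi, dgi, dhi, efg, efi, egi, fgi
  3-simplices (7): aefi, cefi, defg, defi, degi, dfgi, efgi

giving chain groups C_0 ≅ Z^9, C_1 ≅ Z^21, C_2 ≅ Z^19, C_3 ≅ Z^7.

∂_1: C_1 → C_0 maps an edge to its endpoints' difference, ∂[p,q] = q − p.
As a 9×21 matrix over Z this has rank 8, with invariant factors (1,1,1,1,1,1,1,1).

Boundary ∂_2: C_2 → C_1 acts by ∂[p,q,r] = [q,r] − [p,r] + [p,q]. For instance
  ∂cfi = fi − ci + cf,
  ∂dhi = hi − di + dh.
This gives a 21×19 integer matrix of rank 13; reducing to Smith normal form yields diagonal entries (1,1,1,1,1,1,1,1,1,1,1,1,1).

∂_3: C_3 → C_2 sends each 3-simplex σ to the alternating sum Σ_i (−1)^i (σ with its i-th vertex removed). For instance
  ∂aefi = efi − afi + aei − aef,
  ∂dfgi = fgi − dgi + dfi − dfg.
The 19×7 boundary matrix has rank 6 and Smith normal form diag(1,1,1,1,1,1).

Now H_k = ker ∂_k / im ∂_{k+1}, so:

  H_0: rank C_0 − rank ∂_1 = 9 − 8 = 1, and the invariant factors of ∂_1 are all 1, so H_0 = Z.
  H_1: rank ker ∂_1 − rank ∂_2 = (21 − 8) − 13 = 0, and the invariant factors of ∂_2 are all 1, so H_1 = 0.
  H_2: rank ker ∂_2 − rank ∂_3 = (19 − 13) − 6 = 0, and the invariant factors of ∂_3 are all 1, so H_2 = 0.
  H_3: rank ker ∂_3 − rank ∂_4 = (7 − 6) − 0 = 1, and there is no ∂_4, so H_3 = Z.

H_0 ≅ Z,  H_1 = 0,  H_2 = 0,  H_3 ≅ Z.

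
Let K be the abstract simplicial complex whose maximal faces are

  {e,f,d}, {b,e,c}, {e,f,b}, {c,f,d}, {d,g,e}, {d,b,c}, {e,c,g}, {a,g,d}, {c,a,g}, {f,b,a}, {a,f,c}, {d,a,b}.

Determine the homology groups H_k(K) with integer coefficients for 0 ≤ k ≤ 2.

Take the total order a < b < c < d < e < f < g on the vertex set. Then K (dimension 2) consists of the simplices:

  0-simplices (7): a, b, c, d, e, f, g
  1-simplices (18): ab, ac, ad, af, ag, bc, bd, be, bf, cd, ce, cf, cg, de, df, dg, ef, eg
  2-simplices (12): abd, abf, acf, acg, adg, bcd, bce, bef, cdf, ceg, def, deg

Hence C_0 ≅ Z^7, C_1 ≅ Z^18, C_2 ≅ Z^12.

∂_1: C_1 → C_0 maps an edge to its endpoints' difference, ∂[p,q] = q − p.
The 7×18 boundary matrix has rank 6 and Smith normal form diag(1,1,1,1,1,1).

Boundary ∂_2: C_2 → C_1 sends each 2-simplex [p,q,r] to [q,r] − [p,r] + [p,q]. For instance
  ∂ceg = eg − cg + ce,
  ∂bef = ef − bf + be.
As a 18×12 matrix over Z this has rank 12, with invariant factors (1,1,1,1,1,1,1,1,1,1,1,2).

From H_k ≅ ker(∂_k) / im(∂_{k+1}) we obtain:

  H_0: rank C_0 − rank ∂_1 = 7 − 6 = 1, and the invariant factors of ∂_1 are all 1, so H_0 ≅ Z.
  H_1: rank ker ∂_1 − rank ∂_2 = (18 − 6) − 12 = 0, and ∂_2 has invariant factor 2 > 1, so H_1 ≅ Z/2.
  H_2: rank ker ∂_2 − rank ∂_3 = (12 − 12) − 0 = 0, and there is no ∂_3, so H_2 ≅ 0.

(K is a triangulation of the real projective plane RP^2.)

H_0 ≅ Z,  H_1 ≅ Z/2,  H_2 = 0.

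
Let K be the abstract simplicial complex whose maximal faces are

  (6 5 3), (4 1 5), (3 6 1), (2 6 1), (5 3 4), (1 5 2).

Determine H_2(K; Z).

H_2 ≅ 0.

Order the vertices as 1 < 2 < 3 < 4 < 5 < 6. Listing each simplex with vertices in this order, K has dimension 2 with simplices:

  0-simplices (6): [1], [2], [3], [4], [5], [6]
  1-simplices (12): [1,2], [1,3], [1,4], [1,5], [1,6], [2,5], [2,6], [3,4], [3,5], [3,6], [4,5], [5,6]
  2-simplices (6): [1,2,5], [1,2,6], [1,3,6], [1,4,5], [3,4,5], [3,5,6]

giving chain groups C_0 ≅ Z^6, C_1 ≅ Z^12, C_2 ≅ Z^6.

The boundary map ∂_1: C_1 → C_0 maps an edge to its endpoints' difference, ∂[p,q] = q − p. For instance
  ∂[5,6] = [6] − [5].
This gives a 6×12 integer matrix of rank 5; reducing to Smith normal form yields diagonal entries (1,1,1,1,1).

The boundary map ∂_2: C_2 → C_1 acts by ∂[p,q,r] = [q,r] − [p,r] + [p,q]. For instance
  ∂[1,4,5] = [4,5] − [1,5] + [1,4],
  ∂[3,4,5] = [4,5] − [3,5] + [3,4].
This gives a 12×6 integer matrix of rank 6; reducing to Smith normal form yields diagonal entries (1,1,1,1,1,1).

Reading off H_k = ker ∂_k / im ∂_{k+1}:

  H_2: rank ker ∂_2 − rank ∂_3 = (6 − 6) − 0 = 0, and there is no ∂_3, so H_2 = 0.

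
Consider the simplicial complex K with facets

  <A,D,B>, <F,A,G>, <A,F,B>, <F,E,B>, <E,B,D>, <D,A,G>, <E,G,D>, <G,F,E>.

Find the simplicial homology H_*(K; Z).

We work with the vertex ordering A < B < D < E < F < G. The simplices of K, each written with vertices in increasing order, are:

  0-simplices (6): A, B, D, E, F, G
  1-simplices (12): AB, AD, AF, AG, BD, BE, BF, DE, DG, EF, EG, FG
  2-simplices (8): ABD, ABF, ADG, AFG, BDE, BEF, DEG, EFG

so the chain groups are C_0 ≅ Z^6, C_1 ≅ Z^12, C_2 ≅ Z^8.

The boundary map ∂_1: C_1 → C_0 sends each edge [p,q] (with p < q) to q − p.
The 6×12 boundary matrix has rank 5 and Smith normal form diag(1,1,1,1,1).

The boundary map ∂_2: C_2 → C_1 acts by ∂[p,q,r] = [q,r] − [p,r] + [p,q]. For instance
  ∂ABD = BD − AD + AB,
  ∂EFG = FG − EG + EF.
The 12×8 boundary matrix has rank 7 and Smith normal form diag(1,1,1,1,1,1,1).

Now H_k = ker ∂_k / im ∂_{k+1}, so:

  H_0: rank C_0 − rank ∂_1 = 6 − 5 = 1, and the invariant factors of ∂_1 are all 1, so H_0 ≅ Z.
  H_1: rank ker ∂_1 − rank ∂_2 = (12 − 5) − 7 = 0, and the invariant factors of ∂_2 are all 1, so H_1 ≅ 0.
  H_2: rank ker ∂_2 − rank ∂_3 = (8 − 7) − 0 = 1, and there is no ∂_3, so H_2 ≅ Z.

H_0 ≅ Z,  H_1 = 0,  H_2 ≅ Z.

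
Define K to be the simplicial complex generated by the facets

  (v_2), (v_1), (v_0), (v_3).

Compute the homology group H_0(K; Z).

K has 4 vertices.
rank ∂_0 = 0, rank ∂_1 = 0 ⇒ b_0 = 4 − 0 − 0 = 4. So H_0 = Z^4.

H_0 = Z^4.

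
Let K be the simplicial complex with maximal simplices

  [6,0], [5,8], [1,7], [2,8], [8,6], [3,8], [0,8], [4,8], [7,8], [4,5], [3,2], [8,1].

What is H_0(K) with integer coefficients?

H_0 ≅ Z.

K has 9 vertices, 12 edges.
rank ∂_0 = 0, rank ∂_1 = 8 ⇒ b_0 = 9 − 0 − 8 = 1; all invariant factors of ∂_1 are 1 so no torsion. So H_0 = Z.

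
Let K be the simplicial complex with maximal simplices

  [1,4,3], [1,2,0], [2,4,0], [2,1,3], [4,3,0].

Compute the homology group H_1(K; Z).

Fix the vertex order 0 < 1 < 2 < 3 < 4 and write every simplex with vertices in increasing order. Then dim K = 2 and the simplices of K are:

  0-simplices (5): [0], [1], [2], [3], [4]
  1-simplices (10): [0,1], [0,2], [0,3], [0,4], [1,2], [1,3], [1,4], [2,3], [2,4], [3,4]
  2-simplices (5): [0,1,2], [0,2,4], [0,3,4], [1,2,3], [1,3,4]

giving chain groups C_0 ≅ Z^5, C_1 ≅ Z^10, C_2 ≅ Z^5.

∂_1: C_1 → C_0 maps an edge to its endpoints' difference, ∂[p,q] = q − p. For instance
  ∂[3,4] = [4] − [3].
The resulting 5×10 matrix has rank 4, and its Smith normal form has invariant factors (1,1,1,1).

Boundary ∂_2: C_2 → C_1 sends each 2-simplex [p,q,r] to [q,r] − [p,r] + [p,q]. For instance
  ∂[1,3,4] = [3,4] − [1,4] + [1,3],
  ∂[0,3,4] = [3,4] − [0,4] + [0,3].
This gives a 10×5 integer matrix of rank 5; reducing to Smith normal form yields diagonal entries (1,1,1,1,1).

Reading off H_k = ker ∂_k / im ∂_{k+1}:

  H_1: rank ker ∂_1 − rank ∂_2 = (10 − 4) − 5 = 1, and the invariant factors of ∂_2 are all 1, so H_1 ≅ Z.

H_1 ≅ Z.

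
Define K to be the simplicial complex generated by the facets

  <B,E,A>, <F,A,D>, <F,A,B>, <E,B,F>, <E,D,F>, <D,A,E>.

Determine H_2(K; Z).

Order the vertices as A < B < D < E < F. Listing each simplex with vertices in this order, K has dimension 2 with simplices:

  0-simplices (5): A, B, D, E, F
  1-simplices (9): AB, AD, AE, AF, BE, BF, DE, DF, EF
  2-simplices (6): ABE, ABF, ADE, ADF, BEF, DEF

so the chain groups are C_0 ≅ Z^5, C_1 ≅ Z^9, C_2 ≅ Z^6.

Boundary ∂_1: C_1 → C_0 is given by ∂[p,q] = [q] − [p]. For instance
  ∂AE = E − A.
As a 5×9 matrix over Z this has rank 4, with invariant factors (1,1,1,1).

The boundary map ∂_2: C_2 → C_1 sends each 2-simplex [p,q,r] to [q,r] − [p,r] + [p,q]. For instance
  ∂DEF = EF − DF + DE,
  ∂ABF = BF − AF + AB.
As a 9×6 matrix over Z this has rank 5, with invariant factors (1,1,1,1,1).

Now H_k = ker ∂_k / im ∂_{k+1}, so:

  H_2: rank ker ∂_2 − rank ∂_3 = (6 − 5) − 0 = 1, and there is no ∂_3, so H_2 ≅ Z.

H_2 = Z.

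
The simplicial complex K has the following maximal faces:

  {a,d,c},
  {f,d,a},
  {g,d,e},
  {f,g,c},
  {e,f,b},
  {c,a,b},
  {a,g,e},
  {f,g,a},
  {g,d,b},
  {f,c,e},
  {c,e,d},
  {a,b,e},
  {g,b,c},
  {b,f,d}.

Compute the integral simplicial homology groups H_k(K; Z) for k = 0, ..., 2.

K has 7 vertices, 21 edges, 14 triangles.
rank ∂_0 = 0, rank ∂_1 = 6 ⇒ b_0 = 7 − 0 − 6 = 1; all invariant factors of ∂_1 are 1 so no torsion. So H_0 = Z.
rank ∂_1 = 6, rank ∂_2 = 13 ⇒ b_1 = 21 − 6 − 13 = 2; all invariant factors of ∂_2 are 1 so no torsion. So H_1 = Z^2.
rank ∂_2 = 13, rank ∂_3 = 0 ⇒ b_2 = 14 − 13 − 0 = 1. So H_2 = Z.

H_0 = Z,  H_1 = Z^2,  H_2 = Z.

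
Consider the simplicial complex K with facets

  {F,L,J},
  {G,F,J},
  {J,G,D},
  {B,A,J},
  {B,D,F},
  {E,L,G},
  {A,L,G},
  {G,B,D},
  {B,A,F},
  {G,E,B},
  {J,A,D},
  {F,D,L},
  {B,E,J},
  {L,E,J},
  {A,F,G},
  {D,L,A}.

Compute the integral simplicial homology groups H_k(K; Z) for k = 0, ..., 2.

H_0 ≅ Z,  H_1 ≅ Z^2,  H_2 ≅ Z.

Order the vertices as A < B < D < E < F < G < J < L. Listing each simplex with vertices in this order, K has dimension 2 with simplices:

  0-simplices (8): A, B, D, E, F, G, J, L
  1-simplices (24): AB, AD, AF, AG, AJ, AL, BD, BE, BF, BG, BJ, DF, DG, DJ, DL, EG, EJ, EL, FG, FJ, FL, GJ, GL, JL
  2-simplices (16): ABF, ABJ, ADJ, ADL, AFG, AGL, BDF, BDG, BEG, BEJ, DFL, DGJ, EGL, EJL, FGJ, FJL

Hence C_0 ≅ Z^8, C_1 ≅ Z^24, C_2 ≅ Z^16.

Boundary ∂_1: C_1 → C_0 sends each edge [p,q] (with p < q) to q − p. For instance
  ∂GJ = J − G.
As a 8×24 matrix over Z this has rank 7, with invariant factors (1,1,1,1,1,1,1).

Boundary ∂_2: C_2 → C_1 acts by ∂[p,q,r] = [q,r] − [p,r] + [p,q]. For instance
  ∂FJL = JL − FL + FJ,
  ∂BDG = DG − BG + BD.
This gives a 24×16 integer matrix of rank 15; reducing to Smith normal form yields diagonal entries (1,1,1,1,1,1,1,1,1,1,1,1,1,1,1).

Now H_k = ker ∂_k / im ∂_{k+1}, so:

  H_0: rank C_0 − rank ∂_1 = 8 − 7 = 1, and the invariant factors of ∂_1 are all 1, so H_0 = Z.
  H_1: rank ker ∂_1 − rank ∂_2 = (24 − 7) − 15 = 2, and the invariant factors of ∂_2 are all 1, so H_1 = Z^2.
  H_2: rank ker ∂_2 − rank ∂_3 = (16 − 15) − 0 = 1, and there is no ∂_3, so H_2 = Z.

As a check, the Euler characteristic is 8 − 24 + 16 = 0, which agrees with 1 − 2 + 1 = 0.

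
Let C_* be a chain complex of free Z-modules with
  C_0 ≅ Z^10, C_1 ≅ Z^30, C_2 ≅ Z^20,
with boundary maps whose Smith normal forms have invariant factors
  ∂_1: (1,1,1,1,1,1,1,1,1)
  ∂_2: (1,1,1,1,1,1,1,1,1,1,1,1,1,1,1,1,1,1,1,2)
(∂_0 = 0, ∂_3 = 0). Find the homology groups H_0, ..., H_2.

H_0 = Z,  H_1 = Z ⊕ Z/2Z,  H_2 = 0.

H_0: b_0 = 10 − 0 − 9 = 1; torsion from ∂_1 factors > 1: none. So H_0 = Z.
H_1: b_1 = 30 − 9 − 20 = 1; torsion from ∂_2 factors > 1: [2]. So H_1 = Z ⊕ Z/2Z.
H_2: b_2 = 20 − 20 − 0 = 0; torsion from ∂_3 factors > 1: none. So H_2 = 0.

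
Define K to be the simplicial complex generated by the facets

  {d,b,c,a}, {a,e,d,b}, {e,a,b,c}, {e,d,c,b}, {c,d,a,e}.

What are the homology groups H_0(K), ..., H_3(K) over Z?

H_0 ≅ Z,  H_1 = 0,  H_2 = 0,  H_3 ≅ Z.

Order the vertices as a < b < c < d < e. Listing each simplex with vertices in this order, K has dimension 3 with simplices:

  0-simplices (5): a, b, c, d, e
  1-simplices (10): ab, ac, ad, ae, bc, bd, be, cd, ce, de
  2-simplices (10): abc, abd, abe, acd, ace, ade, bcd, bce, bde, cde
  3-simplices (5): abcd, abce, abde, acde, bcde

Hence C_0 ≅ Z^5, C_1 ≅ Z^10, C_2 ≅ Z^10, C_3 ≅ Z^5.

∂_1: C_1 → C_0 is given by ∂[p,q] = [q] − [p]. For instance
  ∂ac = c − a.
As a 5×10 matrix over Z this has rank 4, with invariant factors (1,1,1,1).

Boundary ∂_2: C_2 → C_1 sends each 2-simplex [p,q,r] to [q,r] − [p,r] + [p,q]. For instance
  ∂acd = cd − ad + ac,
  ∂abd = bd − ad + ab.
As a 10×10 matrix over Z this has rank 6, with invariant factors (1,1,1,1,1,1).

∂_3: C_3 → C_2 sends each 3-simplex σ to the alternating sum Σ_i (−1)^i (σ with its i-th vertex removed). For instance
  ∂abcd = bcd − acd + abd − abc,
  ∂abde = bde − ade + abe − abd.
This gives a 10×5 integer matrix of rank 4; reducing to Smith normal form yields diagonal entries (1,1,1,1).

Computing H_k = (kernel of ∂_k) / (image of ∂_{k+1}):

  H_0: rank C_0 − rank ∂_1 = 5 − 4 = 1, and the invariant factors of ∂_1 are all 1, so H_0 ≅ Z.
  H_1: rank ker ∂_1 − rank ∂_2 = (10 − 4) − 6 = 0, and the invariant factors of ∂_2 are all 1, so H_1 ≅ 0.
  H_2: rank ker ∂_2 − rank ∂_3 = (10 − 6) − 4 = 0, and the invariant factors of ∂_3 are all 1, so H_2 ≅ 0.
  H_3: rank ker ∂_3 − rank ∂_4 = (5 − 4) − 0 = 1, and there is no ∂_4, so H_3 ≅ Z.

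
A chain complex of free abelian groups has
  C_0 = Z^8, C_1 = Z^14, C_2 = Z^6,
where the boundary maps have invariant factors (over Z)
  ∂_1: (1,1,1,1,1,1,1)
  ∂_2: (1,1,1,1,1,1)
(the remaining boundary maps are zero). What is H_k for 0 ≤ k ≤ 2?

H_0 = Z,  H_1 = Z,  H_2 = 0.

H_0: b_0 = 8 − 0 − 7 = 1; torsion from ∂_1 factors > 1: none. So H_0 = Z.
H_1: b_1 = 14 − 7 − 6 = 1; torsion from ∂_2 factors > 1: none. So H_1 = Z.
H_2: b_2 = 6 − 6 − 0 = 0; torsion from ∂_3 factors > 1: none. So H_2 = 0.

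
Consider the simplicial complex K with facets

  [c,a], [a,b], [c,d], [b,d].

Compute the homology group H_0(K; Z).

Order the vertices as a < b < c < d. Listing each simplex with vertices in this order, K has dimension 1 with simplices:

  0-simplices (4): a, b, c, d
  1-simplices (4): ab, ac, bd, cd

giving chain groups C_0 ≅ Z^4, C_1 ≅ Z^4.

The boundary map ∂_1: C_1 → C_0 maps an edge to its endpoints' difference, ∂[p,q] = q − p.
The resulting 4×4 matrix has rank 3, and its Smith normal form has invariant factors (1,1,1).

Computing H_k = (kernel of ∂_k) / (image of ∂_{k+1}):

  H_0: rank C_0 − rank ∂_1 = 4 − 3 = 1, and the invariant factors of ∂_1 are all 1, so H_0 = Z.

H_0 = Z.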